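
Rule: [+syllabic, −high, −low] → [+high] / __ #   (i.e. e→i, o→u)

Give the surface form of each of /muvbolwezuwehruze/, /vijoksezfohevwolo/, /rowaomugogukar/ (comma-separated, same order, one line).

muvbolwezuwehruzi, vijoksezfohevwolu, rowaomugogukar

/muvbolwezuwehruze/: /e/ is a mid vowel in word-final position, so it raises to [i]. → [muvbolwezuwehruzi].
/vijoksezfohevwolo/: /o/ is a mid vowel in word-final position, so it raises to [u]. → [vijoksezfohevwolu].
/rowaomugogukar/: the rule's environment is not met; surfaces unchanged as [rowaomugogukar].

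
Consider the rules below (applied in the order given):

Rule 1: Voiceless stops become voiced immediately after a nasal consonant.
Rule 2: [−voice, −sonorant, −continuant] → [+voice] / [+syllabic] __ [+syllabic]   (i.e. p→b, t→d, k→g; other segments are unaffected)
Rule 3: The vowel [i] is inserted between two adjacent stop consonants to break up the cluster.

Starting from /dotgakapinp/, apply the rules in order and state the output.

Rule 1 (post-nasal voicing): /p/ is a voiceless stop immediately after the nasal /n/, so it voices to [b]. /dotgakapinp/ → dotgakapinb.
Rule 2 (intervocalic voicing): /k/ is a voiceless stop between vowels /a/ and /a/, so it voices to [g]. /p/ is a voiceless stop between vowels /a/ and /i/, so it voices to [b]. /dotgakapinb/ → dotgagabinb.
Rule 3 (stop-cluster i-epenthesis): /t/ and /g/ form a stop–stop cluster, so [i] is inserted between them. /dotgagabinb/ → dotigagabinb.

dotigagabinb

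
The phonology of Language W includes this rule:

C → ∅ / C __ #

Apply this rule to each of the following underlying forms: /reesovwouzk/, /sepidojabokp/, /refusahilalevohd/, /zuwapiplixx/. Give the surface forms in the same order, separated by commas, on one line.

reesovwouz, sepidojabok, refusahilalevoh, zuwapiplix

/reesovwouzk/: /k/ is the second consonant of a word-final cluster /zk/, so it deletes. → [reesovwouz].
/sepidojabokp/: /p/ is the second consonant of a word-final cluster /kp/, so it deletes. → [sepidojabok].
/refusahilalevohd/: /d/ is the second consonant of a word-final cluster /hd/, so it deletes. → [refusahilalevoh].
/zuwapiplixx/: /x/ is the second consonant of a word-final cluster /xx/, so it deletes. → [zuwapiplix].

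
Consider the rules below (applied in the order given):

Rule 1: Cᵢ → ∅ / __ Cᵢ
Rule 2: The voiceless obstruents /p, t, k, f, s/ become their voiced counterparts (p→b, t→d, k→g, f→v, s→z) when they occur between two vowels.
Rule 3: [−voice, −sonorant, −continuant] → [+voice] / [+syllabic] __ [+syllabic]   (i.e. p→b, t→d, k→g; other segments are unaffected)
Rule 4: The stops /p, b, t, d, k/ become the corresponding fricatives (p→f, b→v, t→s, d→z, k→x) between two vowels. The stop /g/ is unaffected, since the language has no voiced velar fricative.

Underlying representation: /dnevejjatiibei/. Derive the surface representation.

Rule 1 (degemination): /jj/ is a geminate; the first /j/ deletes. /dnevejjatiibei/ → dnevejatiibei.
Rule 2 (intervocalic voicing): /t/ is a voiceless obstruent between vowels /a/ and /i/, so it voices to [d]. /dnevejatiibei/ → dnevejadiibei.
Rule 3 (intervocalic voicing): no segment meets the environment; /dnevejadiibei/ is unchanged.
Rule 4 (intervocalic spirantization): /d/ is a stop between vowels /a/ and /i/, so it spirantizes to the fricative [z]. /b/ is a stop between vowels /i/ and /e/, so it spirantizes to the fricative [v]. /dnevejadiibei/ → dnevejaziivei.

dnevejaziivei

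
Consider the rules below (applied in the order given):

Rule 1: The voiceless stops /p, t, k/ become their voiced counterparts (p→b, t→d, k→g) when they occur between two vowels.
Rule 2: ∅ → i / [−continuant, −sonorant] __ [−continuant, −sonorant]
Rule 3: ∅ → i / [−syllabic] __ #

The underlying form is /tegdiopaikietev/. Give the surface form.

Rule 1 (intervocalic voicing): /p/ is a voiceless stop between vowels /o/ and /a/, so it voices to [b]. /k/ is a voiceless stop between vowels /i/ and /i/, so it voices to [g]. /t/ is a voiceless stop between vowels /e/ and /e/, so it voices to [d]. /tegdiopaikietev/ → tegdiobaigiedev.
Rule 2 (stop-cluster i-epenthesis): /g/ and /d/ form a stop–stop cluster, so [i] is inserted between them. /tegdiobaigiedev/ → tegidiobaigiedev.
Rule 3 (final i-epenthesis): the form ends in the consonant /v/, so [i] is inserted word-finally. /tegidiobaigiedev/ → tegidiobaigiedevi.

tegidiobaigiedevi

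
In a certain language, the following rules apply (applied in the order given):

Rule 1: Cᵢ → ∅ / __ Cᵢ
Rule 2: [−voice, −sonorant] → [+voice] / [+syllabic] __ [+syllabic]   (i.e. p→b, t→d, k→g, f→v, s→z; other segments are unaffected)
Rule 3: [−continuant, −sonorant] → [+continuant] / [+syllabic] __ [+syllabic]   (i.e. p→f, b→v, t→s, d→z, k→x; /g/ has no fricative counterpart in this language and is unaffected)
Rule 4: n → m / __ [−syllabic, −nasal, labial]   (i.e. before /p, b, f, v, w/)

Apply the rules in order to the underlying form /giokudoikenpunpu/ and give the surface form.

Rule 1 (degemination): no segment meets the environment; /giokudoikenpunpu/ is unchanged.
Rule 2 (intervocalic voicing): /k/ is a voiceless obstruent between vowels /o/ and /u/, so it voices to [g]. /k/ is a voiceless obstruent between vowels /i/ and /e/, so it voices to [g]. /giokudoikenpunpu/ → giogudoigenpunpu.
Rule 3 (intervocalic spirantization): /d/ is a stop between vowels /u/ and /o/, so it spirantizes to the fricative [z]. /giogudoigenpunpu/ → gioguzoigenpunpu.
Rule 4 (nasal place assimilation): /n/ precedes the labial consonant /p/, so it assimilates in place to [m]. /n/ precedes the labial consonant /p/, so it assimilates in place to [m]. /gioguzoigenpunpu/ → gioguzoigempumpu.

gioguzoigempumpu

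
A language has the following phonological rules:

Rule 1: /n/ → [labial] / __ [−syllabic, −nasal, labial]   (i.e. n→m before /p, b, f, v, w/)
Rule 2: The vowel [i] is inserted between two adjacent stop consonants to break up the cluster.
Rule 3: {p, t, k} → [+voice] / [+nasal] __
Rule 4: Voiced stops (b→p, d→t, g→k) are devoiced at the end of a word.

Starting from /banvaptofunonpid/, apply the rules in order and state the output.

Rule 1 (nasal place assimilation): /n/ precedes the labial consonant /v/, so it assimilates in place to [m]. /n/ precedes the labial consonant /p/, so it assimilates in place to [m]. /banvaptofunonpid/ → bamvaptofunompid.
Rule 2 (stop-cluster i-epenthesis): /p/ and /t/ form a stop–stop cluster, so [i] is inserted between them. /bamvaptofunompid/ → bamvapitofunompid.
Rule 3 (post-nasal voicing): /p/ is a voiceless stop immediately after the nasal /m/, so it voices to [b]. /bamvapitofunompid/ → bamvapitofunombid.
Rule 4 (final devoicing): /d/ is a voiced stop in word-final position, so it devoices to [t]. /bamvapitofunombid/ → bamvapitofunombit.

bamvapitofunombit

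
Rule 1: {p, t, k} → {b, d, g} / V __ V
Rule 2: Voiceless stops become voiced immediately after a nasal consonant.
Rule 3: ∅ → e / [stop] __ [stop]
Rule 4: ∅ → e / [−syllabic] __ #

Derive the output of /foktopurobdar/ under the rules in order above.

foketoburobedare

Rule 1 (intervocalic voicing): /p/ is a voiceless stop between vowels /o/ and /u/, so it voices to [b]. /foktopurobdar/ → foktoburobdar.
Rule 2 (post-nasal voicing): no segment meets the environment; /foktoburobdar/ is unchanged.
Rule 3 (stop-cluster e-epenthesis): /k/ and /t/ form a stop–stop cluster, so [e] is inserted between them. /b/ and /d/ form a stop–stop cluster, so [e] is inserted between them. /foktoburobdar/ → foketoburobedar.
Rule 4 (final e-epenthesis): the form ends in the consonant /r/, so [e] is inserted word-finally. /foketoburobedar/ → foketoburobedare.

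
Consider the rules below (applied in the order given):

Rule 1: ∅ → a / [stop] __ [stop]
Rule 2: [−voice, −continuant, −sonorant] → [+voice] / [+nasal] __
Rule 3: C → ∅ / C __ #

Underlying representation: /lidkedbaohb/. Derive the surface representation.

lidakedabaoh

Rule 1 (stop-cluster a-epenthesis): /d/ and /k/ form a stop–stop cluster, so [a] is inserted between them. /d/ and /b/ form a stop–stop cluster, so [a] is inserted between them. /lidkedbaohb/ → lidakedabaohb.
Rule 2 (post-nasal voicing): no segment meets the environment; /lidakedabaohb/ is unchanged.
Rule 3 (final cluster simplification): /b/ is the second consonant of a word-final cluster /hb/, so it deletes. /lidakedabaohb/ → lidakedabaoh.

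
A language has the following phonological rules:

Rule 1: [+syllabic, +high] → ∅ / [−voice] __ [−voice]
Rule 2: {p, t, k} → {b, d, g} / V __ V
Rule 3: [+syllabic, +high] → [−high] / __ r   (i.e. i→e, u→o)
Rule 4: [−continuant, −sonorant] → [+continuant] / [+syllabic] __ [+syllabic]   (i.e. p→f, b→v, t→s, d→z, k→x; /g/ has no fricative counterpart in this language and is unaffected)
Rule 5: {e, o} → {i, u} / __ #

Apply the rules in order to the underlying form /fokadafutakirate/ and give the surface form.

Rule 1 (high vowel syncope): /u/ is a high vowel flanked by voiceless consonants /f/ and /t/, so it deletes. /fokadafutakirate/ → fokadaftakirate.
Rule 2 (intervocalic voicing): /k/ is a voiceless stop between vowels /o/ and /a/, so it voices to [g]. /k/ is a voiceless stop between vowels /a/ and /i/, so it voices to [g]. /t/ is a voiceless stop between vowels /a/ and /e/, so it voices to [d]. /fokadaftakirate/ → fogadaftagirade.
Rule 3 (pre-rhotic lowering): /i/ is a high vowel immediately before /r/, so it lowers to [e]. /fogadaftagirade/ → fogadaftagerade.
Rule 4 (intervocalic spirantization): /d/ is a stop between vowels /a/ and /a/, so it spirantizes to the fricative [z]. /d/ is a stop between vowels /a/ and /e/, so it spirantizes to the fricative [z]. /fogadaftagerade/ → fogazaftageraze.
Rule 5 (final vowel raising): /e/ is a mid vowel in word-final position, so it raises to [i]. /fogazaftageraze/ → fogazaftagerazi.

fogazaftagerazi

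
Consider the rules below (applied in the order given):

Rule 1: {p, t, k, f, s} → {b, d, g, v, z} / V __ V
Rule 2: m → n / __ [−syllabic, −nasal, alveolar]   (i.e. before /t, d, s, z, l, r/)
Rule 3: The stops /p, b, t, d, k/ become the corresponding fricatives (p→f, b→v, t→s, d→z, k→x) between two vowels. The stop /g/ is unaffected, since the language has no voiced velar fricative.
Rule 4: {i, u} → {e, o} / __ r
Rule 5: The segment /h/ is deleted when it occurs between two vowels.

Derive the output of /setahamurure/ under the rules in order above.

sezaamorore

Rule 1 (intervocalic voicing): /t/ is a voiceless obstruent between vowels /e/ and /a/, so it voices to [d]. /setahamurure/ → sedahamurure.
Rule 2 (nasal place assimilation): no segment meets the environment; /sedahamurure/ is unchanged.
Rule 3 (intervocalic spirantization): /d/ is a stop between vowels /e/ and /a/, so it spirantizes to the fricative [z]. /sedahamurure/ → sezahamurure.
Rule 4 (pre-rhotic lowering): /u/ is a high vowel immediately before /r/, so it lowers to [o]. /u/ is a high vowel immediately before /r/, so it lowers to [o]. /sezahamurure/ → sezahamorore.
Rule 5 (intervocalic h-deletion): /h/ occurs between vowels /a/ and /a/, so it deletes. /sezahamorore/ → sezaamorore.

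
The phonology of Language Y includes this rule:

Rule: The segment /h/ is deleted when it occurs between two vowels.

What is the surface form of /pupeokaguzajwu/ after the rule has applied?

pupeokaguzajwu

No segment of /pupeokaguzajwu/ meets the structural description of the rule, so the form surfaces unchanged.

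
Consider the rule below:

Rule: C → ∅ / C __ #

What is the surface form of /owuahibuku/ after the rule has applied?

owuahibuku

No segment of /owuahibuku/ meets the structural description of the rule, so the form surfaces unchanged.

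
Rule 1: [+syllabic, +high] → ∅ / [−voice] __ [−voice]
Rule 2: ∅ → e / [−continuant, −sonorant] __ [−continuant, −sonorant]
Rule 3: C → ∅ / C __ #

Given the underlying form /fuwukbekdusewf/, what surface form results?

fuwukebekedusew

Rule 1 (high vowel syncope): no segment meets the environment; /fuwukbekdusewf/ is unchanged.
Rule 2 (stop-cluster e-epenthesis): /k/ and /b/ form a stop–stop cluster, so [e] is inserted between them. /k/ and /d/ form a stop–stop cluster, so [e] is inserted between them. /fuwukbekdusewf/ → fuwukebekedusewf.
Rule 3 (final cluster simplification): /f/ is the second consonant of a word-final cluster /wf/, so it deletes. /fuwukebekedusewf/ → fuwukebekedusew.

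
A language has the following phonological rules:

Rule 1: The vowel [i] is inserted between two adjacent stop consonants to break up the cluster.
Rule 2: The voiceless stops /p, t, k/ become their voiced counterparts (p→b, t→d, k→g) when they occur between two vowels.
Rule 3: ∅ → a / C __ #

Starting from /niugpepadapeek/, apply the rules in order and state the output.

niugibebadabeeka

Rule 1 (stop-cluster i-epenthesis): /g/ and /p/ form a stop–stop cluster, so [i] is inserted between them. /niugpepadapeek/ → niugipepadapeek.
Rule 2 (intervocalic voicing): /p/ is a voiceless stop between vowels /i/ and /e/, so it voices to [b]. /p/ is a voiceless stop between vowels /e/ and /a/, so it voices to [b]. /p/ is a voiceless stop between vowels /a/ and /e/, so it voices to [b]. /niugipepadapeek/ → niugibebadabeek.
Rule 3 (final a-epenthesis): the form ends in the consonant /k/, so [a] is inserted word-finally. /niugibebadabeek/ → niugibebadabeeka.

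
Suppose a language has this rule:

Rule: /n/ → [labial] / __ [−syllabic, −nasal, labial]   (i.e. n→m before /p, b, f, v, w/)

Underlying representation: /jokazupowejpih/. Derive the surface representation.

No segment of /jokazupowejpih/ meets the structural description of the rule, so the form surfaces unchanged.

jokazupowejpih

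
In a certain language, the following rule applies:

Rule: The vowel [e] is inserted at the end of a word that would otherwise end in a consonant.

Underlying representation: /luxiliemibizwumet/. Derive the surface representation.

luxiliemibizwumete

the form ends in the consonant /t/, so [e] is inserted word-finally.
Surface form: [luxiliemibizwumete].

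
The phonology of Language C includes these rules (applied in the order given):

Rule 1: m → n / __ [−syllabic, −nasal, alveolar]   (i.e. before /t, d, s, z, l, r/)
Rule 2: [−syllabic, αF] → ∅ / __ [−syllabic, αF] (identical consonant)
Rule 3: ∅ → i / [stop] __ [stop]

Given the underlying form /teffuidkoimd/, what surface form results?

Rule 1 (nasal place assimilation): /m/ precedes the alveolar consonant /d/, so it assimilates in place to [n]. /teffuidkoimd/ → teffuidkoind.
Rule 2 (degemination): /ff/ is a geminate; the first /f/ deletes. /teffuidkoind/ → tefuidkoind.
Rule 3 (stop-cluster i-epenthesis): /d/ and /k/ form a stop–stop cluster, so [i] is inserted between them. /tefuidkoind/ → tefuidikoind.

tefuidikoind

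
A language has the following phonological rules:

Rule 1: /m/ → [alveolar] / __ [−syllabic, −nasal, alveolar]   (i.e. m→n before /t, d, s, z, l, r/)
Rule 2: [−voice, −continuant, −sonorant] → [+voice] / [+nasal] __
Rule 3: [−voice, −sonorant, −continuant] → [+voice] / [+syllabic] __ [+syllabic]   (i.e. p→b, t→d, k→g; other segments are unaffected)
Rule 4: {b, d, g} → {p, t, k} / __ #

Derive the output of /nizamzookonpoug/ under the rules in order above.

nizanzoogonbouk

Rule 1 (nasal place assimilation): /m/ precedes the alveolar consonant /z/, so it assimilates in place to [n]. /nizamzookonpoug/ → nizanzookonpoug.
Rule 2 (post-nasal voicing): /p/ is a voiceless stop immediately after the nasal /n/, so it voices to [b]. /nizanzookonpoug/ → nizanzookonboug.
Rule 3 (intervocalic voicing): /k/ is a voiceless stop between vowels /o/ and /o/, so it voices to [g]. /nizanzookonboug/ → nizanzoogonboug.
Rule 4 (final devoicing): /g/ is a voiced stop in word-final position, so it devoices to [k]. /nizanzoogonboug/ → nizanzoogonbouk.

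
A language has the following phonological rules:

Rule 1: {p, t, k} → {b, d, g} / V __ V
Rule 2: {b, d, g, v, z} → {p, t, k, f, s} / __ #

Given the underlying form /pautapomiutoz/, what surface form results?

paudabomiudos

Rule 1 (intervocalic voicing): /t/ is a voiceless stop between vowels /u/ and /a/, so it voices to [d]. /p/ is a voiceless stop between vowels /a/ and /o/, so it voices to [b]. /t/ is a voiceless stop between vowels /u/ and /o/, so it voices to [d]. /pautapomiutoz/ → paudabomiudoz.
Rule 2 (final devoicing): /z/ is a voiced obstruent in word-final position, so it devoices to [s]. /paudabomiudoz/ → paudabomiudos.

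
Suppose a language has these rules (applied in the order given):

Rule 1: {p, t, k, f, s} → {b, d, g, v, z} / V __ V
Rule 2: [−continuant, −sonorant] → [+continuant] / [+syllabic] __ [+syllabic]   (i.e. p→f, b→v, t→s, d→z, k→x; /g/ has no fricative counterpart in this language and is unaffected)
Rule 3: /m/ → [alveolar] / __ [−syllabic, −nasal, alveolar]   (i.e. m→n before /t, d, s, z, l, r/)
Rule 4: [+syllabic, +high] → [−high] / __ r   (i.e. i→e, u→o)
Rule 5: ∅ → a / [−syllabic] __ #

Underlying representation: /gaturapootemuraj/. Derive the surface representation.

gazoravoozemoraja

Rule 1 (intervocalic voicing): /t/ is a voiceless obstruent between vowels /a/ and /u/, so it voices to [d]. /p/ is a voiceless obstruent between vowels /a/ and /o/, so it voices to [b]. /t/ is a voiceless obstruent between vowels /o/ and /e/, so it voices to [d]. /gaturapootemuraj/ → gaduraboodemuraj.
Rule 2 (intervocalic spirantization): /d/ is a stop between vowels /a/ and /u/, so it spirantizes to the fricative [z]. /b/ is a stop between vowels /a/ and /o/, so it spirantizes to the fricative [v]. /d/ is a stop between vowels /o/ and /e/, so it spirantizes to the fricative [z]. /gaduraboodemuraj/ → gazuravoozemuraj.
Rule 3 (nasal place assimilation): no segment meets the environment; /gazuravoozemuraj/ is unchanged.
Rule 4 (pre-rhotic lowering): /u/ is a high vowel immediately before /r/, so it lowers to [o]. /u/ is a high vowel immediately before /r/, so it lowers to [o]. /gazuravoozemuraj/ → gazoravoozemoraj.
Rule 5 (final a-epenthesis): the form ends in the consonant /j/, so [a] is inserted word-finally. /gazoravoozemoraj/ → gazoravoozemoraja.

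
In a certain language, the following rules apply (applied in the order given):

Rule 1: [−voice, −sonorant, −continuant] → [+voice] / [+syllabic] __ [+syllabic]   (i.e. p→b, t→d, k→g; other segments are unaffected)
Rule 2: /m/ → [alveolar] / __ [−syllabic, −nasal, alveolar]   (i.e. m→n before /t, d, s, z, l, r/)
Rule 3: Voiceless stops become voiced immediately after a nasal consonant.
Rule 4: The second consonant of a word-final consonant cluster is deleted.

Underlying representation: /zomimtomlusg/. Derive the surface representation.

zomindonlus

Rule 1 (intervocalic voicing): no segment meets the environment; /zomimtomlusg/ is unchanged.
Rule 2 (nasal place assimilation): /m/ precedes the alveolar consonant /t/, so it assimilates in place to [n]. /m/ precedes the alveolar consonant /l/, so it assimilates in place to [n]. /zomimtomlusg/ → zomintonlusg.
Rule 3 (post-nasal voicing): /t/ is a voiceless stop immediately after the nasal /n/, so it voices to [d]. /zomintonlusg/ → zomindonlusg.
Rule 4 (final cluster simplification): /g/ is the second consonant of a word-final cluster /sg/, so it deletes. /zomindonlusg/ → zomindonlus.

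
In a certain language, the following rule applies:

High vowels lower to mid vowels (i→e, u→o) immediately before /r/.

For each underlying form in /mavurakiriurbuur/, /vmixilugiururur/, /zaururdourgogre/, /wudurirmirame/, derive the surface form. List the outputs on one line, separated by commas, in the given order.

mavorakeriorbuor, vmixilugiororor, zaorordoorgogre, wudorermerame

/mavurakiriurbuur/: /u/ is a high vowel immediately before /r/, so it lowers to [o]. /i/ is a high vowel immediately before /r/, so it lowers to [e]. /u/ is a high vowel immediately before /r/, so it lowers to [o]. /u/ is a high vowel immediately before /r/, so it lowers to [o]. → [mavorakeriorbuor].
/vmixilugiururur/: /u/ is a high vowel immediately before /r/, so it lowers to [o]. /u/ is a high vowel immediately before /r/, so it lowers to [o]. /u/ is a high vowel immediately before /r/, so it lowers to [o]. → [vmixilugiororor].
/zaururdourgogre/: /u/ is a high vowel immediately before /r/, so it lowers to [o]. /u/ is a high vowel immediately before /r/, so it lowers to [o]. /u/ is a high vowel immediately before /r/, so it lowers to [o]. → [zaorordoorgogre].
/wudurirmirame/: /u/ is a high vowel immediately before /r/, so it lowers to [o]. /i/ is a high vowel immediately before /r/, so it lowers to [e]. /i/ is a high vowel immediately before /r/, so it lowers to [e]. → [wudorermerame].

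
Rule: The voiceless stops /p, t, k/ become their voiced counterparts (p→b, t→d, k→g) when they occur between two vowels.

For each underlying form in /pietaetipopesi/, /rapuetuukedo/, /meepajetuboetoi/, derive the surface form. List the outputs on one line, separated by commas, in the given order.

/pietaetipopesi/: /t/ is a voiceless stop between vowels /e/ and /a/, so it voices to [d]. /t/ is a voiceless stop between vowels /e/ and /i/, so it voices to [d]. /p/ is a voiceless stop between vowels /i/ and /o/, so it voices to [b]. /p/ is a voiceless stop between vowels /o/ and /e/, so it voices to [b]. → [piedaedibobesi].
/rapuetuukedo/: /p/ is a voiceless stop between vowels /a/ and /u/, so it voices to [b]. /t/ is a voiceless stop between vowels /e/ and /u/, so it voices to [d]. /k/ is a voiceless stop between vowels /u/ and /e/, so it voices to [g]. → [rabueduugedo].
/meepajetuboetoi/: /p/ is a voiceless stop between vowels /e/ and /a/, so it voices to [b]. /t/ is a voiceless stop between vowels /e/ and /u/, so it voices to [d]. /t/ is a voiceless stop between vowels /e/ and /o/, so it voices to [d]. → [meebajeduboedoi].

piedaedibobesi, rabueduugedo, meebajeduboedoi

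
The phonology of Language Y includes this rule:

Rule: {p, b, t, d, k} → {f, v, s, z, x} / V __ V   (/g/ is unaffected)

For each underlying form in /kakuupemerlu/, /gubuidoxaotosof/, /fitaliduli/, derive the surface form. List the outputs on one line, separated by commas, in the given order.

kaxuufemerlu, guvuizoxaososof, fisalizuli

/kakuupemerlu/: /k/ is a stop between vowels /a/ and /u/, so it spirantizes to the fricative [x]. /p/ is a stop between vowels /u/ and /e/, so it spirantizes to the fricative [f]. → [kaxuufemerlu].
/gubuidoxaotosof/: /b/ is a stop between vowels /u/ and /u/, so it spirantizes to the fricative [v]. /d/ is a stop between vowels /i/ and /o/, so it spirantizes to the fricative [z]. /t/ is a stop between vowels /o/ and /o/, so it spirantizes to the fricative [s]. → [guvuizoxaososof].
/fitaliduli/: /t/ is a stop between vowels /i/ and /a/, so it spirantizes to the fricative [s]. /d/ is a stop between vowels /i/ and /u/, so it spirantizes to the fricative [z]. → [fisalizuli].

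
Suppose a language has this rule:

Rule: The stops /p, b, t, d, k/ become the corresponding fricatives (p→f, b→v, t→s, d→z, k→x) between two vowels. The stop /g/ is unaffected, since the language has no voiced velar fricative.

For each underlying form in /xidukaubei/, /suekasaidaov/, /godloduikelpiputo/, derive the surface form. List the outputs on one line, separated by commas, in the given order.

xizuxauvei, suexasaizaov, godlozuixelpifuso

/xidukaubei/: /d/ is a stop between vowels /i/ and /u/, so it spirantizes to the fricative [z]. /k/ is a stop between vowels /u/ and /a/, so it spirantizes to the fricative [x]. /b/ is a stop between vowels /u/ and /e/, so it spirantizes to the fricative [v]. → [xizuxauvei].
/suekasaidaov/: /k/ is a stop between vowels /e/ and /a/, so it spirantizes to the fricative [x]. /d/ is a stop between vowels /i/ and /a/, so it spirantizes to the fricative [z]. → [suexasaizaov].
/godloduikelpiputo/: /d/ is a stop between vowels /o/ and /u/, so it spirantizes to the fricative [z]. /k/ is a stop between vowels /i/ and /e/, so it spirantizes to the fricative [x]. /p/ is a stop between vowels /i/ and /u/, so it spirantizes to the fricative [f]. /t/ is a stop between vowels /u/ and /o/, so it spirantizes to the fricative [s]. → [godlozuixelpifuso].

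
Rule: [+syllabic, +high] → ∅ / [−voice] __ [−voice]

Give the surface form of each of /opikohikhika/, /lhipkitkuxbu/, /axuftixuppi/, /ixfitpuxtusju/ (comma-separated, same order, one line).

/opikohikhika/: /i/ is a high vowel flanked by voiceless consonants /p/ and /k/, so it deletes. /i/ is a high vowel flanked by voiceless consonants /h/ and /k/, so it deletes. /i/ is a high vowel flanked by voiceless consonants /h/ and /k/, so it deletes. → [opkohkhka].
/lhipkitkuxbu/: /i/ is a high vowel flanked by voiceless consonants /h/ and /p/, so it deletes. /i/ is a high vowel flanked by voiceless consonants /k/ and /t/, so it deletes. /u/ is a high vowel flanked by voiceless consonants /k/ and /x/, so it deletes. → [lhpktkxbu].
/axuftixuppi/: /u/ is a high vowel flanked by voiceless consonants /x/ and /f/, so it deletes. /i/ is a high vowel flanked by voiceless consonants /t/ and /x/, so it deletes. /u/ is a high vowel flanked by voiceless consonants /x/ and /p/, so it deletes. → [axftxppi].
/ixfitpuxtusju/: /i/ is a high vowel flanked by voiceless consonants /f/ and /t/, so it deletes. /u/ is a high vowel flanked by voiceless consonants /p/ and /x/, so it deletes. /u/ is a high vowel flanked by voiceless consonants /t/ and /s/, so it deletes. → [ixftpxtsju].

opkohkhka, lhpktkxbu, axftxppi, ixftpxtsju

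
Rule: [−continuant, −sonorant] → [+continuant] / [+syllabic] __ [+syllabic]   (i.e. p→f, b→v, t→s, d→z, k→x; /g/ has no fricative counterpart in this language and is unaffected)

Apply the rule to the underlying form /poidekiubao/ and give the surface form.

poizexiuvao

/d/ is a stop between vowels /i/ and /e/, so it spirantizes to the fricative [z].
/k/ is a stop between vowels /e/ and /i/, so it spirantizes to the fricative [x].
/b/ is a stop between vowels /u/ and /a/, so it spirantizes to the fricative [v].
Surface form: [poizexiuvao].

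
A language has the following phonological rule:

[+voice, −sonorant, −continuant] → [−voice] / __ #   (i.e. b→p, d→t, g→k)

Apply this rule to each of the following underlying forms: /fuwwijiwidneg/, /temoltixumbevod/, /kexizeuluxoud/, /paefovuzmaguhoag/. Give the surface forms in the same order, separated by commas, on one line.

fuwwijiwidnek, temoltixumbevot, kexizeuluxout, paefovuzmaguhoak

/fuwwijiwidneg/: /g/ is a voiced stop in word-final position, so it devoices to [k]. → [fuwwijiwidnek].
/temoltixumbevod/: /d/ is a voiced stop in word-final position, so it devoices to [t]. → [temoltixumbevot].
/kexizeuluxoud/: /d/ is a voiced stop in word-final position, so it devoices to [t]. → [kexizeuluxout].
/paefovuzmaguhoag/: /g/ is a voiced stop in word-final position, so it devoices to [k]. → [paefovuzmaguhoak].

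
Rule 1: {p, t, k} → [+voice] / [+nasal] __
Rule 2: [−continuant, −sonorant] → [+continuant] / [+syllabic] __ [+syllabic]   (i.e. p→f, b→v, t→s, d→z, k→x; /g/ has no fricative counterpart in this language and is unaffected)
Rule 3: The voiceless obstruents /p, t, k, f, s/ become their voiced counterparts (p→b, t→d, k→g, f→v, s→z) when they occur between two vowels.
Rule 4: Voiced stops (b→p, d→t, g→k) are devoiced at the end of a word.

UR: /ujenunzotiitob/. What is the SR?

Rule 1 (post-nasal voicing): no segment meets the environment; /ujenunzotiitob/ is unchanged.
Rule 2 (intervocalic spirantization): /t/ is a stop between vowels /o/ and /i/, so it spirantizes to the fricative [s]. /t/ is a stop between vowels /i/ and /o/, so it spirantizes to the fricative [s]. /ujenunzotiitob/ → ujenunzosiisob.
Rule 3 (intervocalic voicing): /s/ is a voiceless obstruent between vowels /o/ and /i/, so it voices to [z]. /s/ is a voiceless obstruent between vowels /i/ and /o/, so it voices to [z]. /ujenunzosiisob/ → ujenunzoziizob.
Rule 4 (final devoicing): /b/ is a voiced stop in word-final position, so it devoices to [p]. /ujenunzoziizob/ → ujenunzoziizop.

ujenunzoziizop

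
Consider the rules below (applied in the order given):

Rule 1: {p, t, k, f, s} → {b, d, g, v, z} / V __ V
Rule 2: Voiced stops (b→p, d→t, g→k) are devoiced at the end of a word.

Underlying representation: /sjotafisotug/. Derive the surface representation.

sjodavizoduk

Rule 1 (intervocalic voicing): /t/ is a voiceless obstruent between vowels /o/ and /a/, so it voices to [d]. /f/ is a voiceless obstruent between vowels /a/ and /i/, so it voices to [v]. /s/ is a voiceless obstruent between vowels /i/ and /o/, so it voices to [z]. /t/ is a voiceless obstruent between vowels /o/ and /u/, so it voices to [d]. /sjotafisotug/ → sjodavizodug.
Rule 2 (final devoicing): /g/ is a voiced stop in word-final position, so it devoices to [k]. /sjodavizodug/ → sjodavizoduk.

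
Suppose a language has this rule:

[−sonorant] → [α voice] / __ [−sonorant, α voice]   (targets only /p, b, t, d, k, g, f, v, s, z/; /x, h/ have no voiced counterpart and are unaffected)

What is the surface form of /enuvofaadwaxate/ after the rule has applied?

No segment of /enuvofaadwaxate/ meets the structural description of the rule, so the form surfaces unchanged.

enuvofaadwaxate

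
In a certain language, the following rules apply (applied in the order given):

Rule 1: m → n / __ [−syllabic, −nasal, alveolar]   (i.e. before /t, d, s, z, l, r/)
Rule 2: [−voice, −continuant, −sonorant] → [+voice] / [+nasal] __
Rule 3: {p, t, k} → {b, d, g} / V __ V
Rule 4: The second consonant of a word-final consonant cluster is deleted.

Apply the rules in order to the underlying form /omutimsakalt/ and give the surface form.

omudinsagal

Rule 1 (nasal place assimilation): /m/ precedes the alveolar consonant /s/, so it assimilates in place to [n]. /omutimsakalt/ → omutinsakalt.
Rule 2 (post-nasal voicing): no segment meets the environment; /omutinsakalt/ is unchanged.
Rule 3 (intervocalic voicing): /t/ is a voiceless stop between vowels /u/ and /i/, so it voices to [d]. /k/ is a voiceless stop between vowels /a/ and /a/, so it voices to [g]. /omutinsakalt/ → omudinsagalt.
Rule 4 (final cluster simplification): /t/ is the second consonant of a word-final cluster /lt/, so it deletes. /omudinsagalt/ → omudinsagal.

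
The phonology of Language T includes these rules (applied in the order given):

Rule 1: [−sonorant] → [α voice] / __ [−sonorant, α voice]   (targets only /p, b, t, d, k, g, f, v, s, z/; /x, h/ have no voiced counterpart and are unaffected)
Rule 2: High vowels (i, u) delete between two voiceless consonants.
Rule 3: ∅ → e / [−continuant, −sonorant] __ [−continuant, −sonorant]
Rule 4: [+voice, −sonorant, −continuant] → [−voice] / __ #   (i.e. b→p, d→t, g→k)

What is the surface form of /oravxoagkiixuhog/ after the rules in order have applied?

Rule 1 (regressive voicing assimilation): /v/ precedes the voiceless obstruent /x/, so it devoices to [f] by assimilation. /g/ precedes the voiceless obstruent /k/, so it devoices to [k] by assimilation. /oravxoagkiixuhog/ → orafxoakkiixuhog.
Rule 2 (high vowel syncope): /u/ is a high vowel flanked by voiceless consonants /x/ and /h/, so it deletes. /orafxoakkiixuhog/ → orafxoakkiixhog.
Rule 3 (stop-cluster e-epenthesis): /k/ and /k/ form a stop–stop cluster, so [e] is inserted between them. /orafxoakkiixhog/ → orafxoakekiixhog.
Rule 4 (final devoicing): /g/ is a voiced stop in word-final position, so it devoices to [k]. /orafxoakekiixhog/ → orafxoakekiixhok.

orafxoakekiixhok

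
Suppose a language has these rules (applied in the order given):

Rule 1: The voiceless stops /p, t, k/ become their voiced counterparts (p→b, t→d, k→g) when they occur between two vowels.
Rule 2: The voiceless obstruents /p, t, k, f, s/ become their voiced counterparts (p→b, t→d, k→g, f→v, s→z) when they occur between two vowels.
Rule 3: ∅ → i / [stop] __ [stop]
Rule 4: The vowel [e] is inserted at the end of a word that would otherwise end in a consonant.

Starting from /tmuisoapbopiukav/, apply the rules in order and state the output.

Rule 1 (intervocalic voicing): /p/ is a voiceless stop between vowels /o/ and /i/, so it voices to [b]. /k/ is a voiceless stop between vowels /u/ and /a/, so it voices to [g]. /tmuisoapbopiukav/ → tmuisoapbobiugav.
Rule 2 (intervocalic voicing): /s/ is a voiceless obstruent between vowels /i/ and /o/, so it voices to [z]. /tmuisoapbobiugav/ → tmuizoapbobiugav.
Rule 3 (stop-cluster i-epenthesis): /p/ and /b/ form a stop–stop cluster, so [i] is inserted between them. /tmuizoapbobiugav/ → tmuizoapibobiugav.
Rule 4 (final e-epenthesis): the form ends in the consonant /v/, so [e] is inserted word-finally. /tmuizoapibobiugav/ → tmuizoapibobiugave.

tmuizoapibobiugave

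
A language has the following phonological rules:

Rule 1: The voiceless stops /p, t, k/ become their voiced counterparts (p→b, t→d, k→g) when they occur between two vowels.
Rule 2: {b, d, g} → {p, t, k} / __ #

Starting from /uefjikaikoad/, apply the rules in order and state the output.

uefjigaigoat

Rule 1 (intervocalic voicing): /k/ is a voiceless stop between vowels /i/ and /a/, so it voices to [g]. /k/ is a voiceless stop between vowels /i/ and /o/, so it voices to [g]. /uefjikaikoad/ → uefjigaigoad.
Rule 2 (final devoicing): /d/ is a voiced stop in word-final position, so it devoices to [t]. /uefjigaigoad/ → uefjigaigoat.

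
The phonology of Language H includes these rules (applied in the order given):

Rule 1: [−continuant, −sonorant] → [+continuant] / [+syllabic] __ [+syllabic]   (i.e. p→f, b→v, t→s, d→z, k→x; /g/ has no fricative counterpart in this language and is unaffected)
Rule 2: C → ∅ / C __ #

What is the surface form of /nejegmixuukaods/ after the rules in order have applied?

Rule 1 (intervocalic spirantization): /k/ is a stop between vowels /u/ and /a/, so it spirantizes to the fricative [x]. /nejegmixuukaods/ → nejegmixuuxaods.
Rule 2 (final cluster simplification): /s/ is the second consonant of a word-final cluster /ds/, so it deletes. /nejegmixuuxaods/ → nejegmixuuxaod.

nejegmixuuxaod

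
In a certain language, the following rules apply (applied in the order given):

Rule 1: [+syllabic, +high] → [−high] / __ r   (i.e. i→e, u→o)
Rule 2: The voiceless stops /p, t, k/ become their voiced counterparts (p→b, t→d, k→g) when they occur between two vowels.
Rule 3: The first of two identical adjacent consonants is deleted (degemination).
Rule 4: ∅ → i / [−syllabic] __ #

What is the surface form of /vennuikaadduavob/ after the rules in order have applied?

venuigaaduavobi

Rule 1 (pre-rhotic lowering): no segment meets the environment; /vennuikaadduavob/ is unchanged.
Rule 2 (intervocalic voicing): /k/ is a voiceless stop between vowels /i/ and /a/, so it voices to [g]. /vennuikaadduavob/ → vennuigaadduavob.
Rule 3 (degemination): /nn/ is a geminate; the first /n/ deletes. /dd/ is a geminate; the first /d/ deletes. /vennuigaadduavob/ → venuigaaduavob.
Rule 4 (final i-epenthesis): the form ends in the consonant /b/, so [i] is inserted word-finally. /venuigaaduavob/ → venuigaaduavobi.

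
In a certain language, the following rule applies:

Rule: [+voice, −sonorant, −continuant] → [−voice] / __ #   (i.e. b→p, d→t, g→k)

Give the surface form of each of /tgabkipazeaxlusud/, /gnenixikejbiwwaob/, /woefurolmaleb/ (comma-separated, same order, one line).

tgabkipazeaxlusut, gnenixikejbiwwaop, woefurolmalep

/tgabkipazeaxlusud/: /d/ is a voiced stop in word-final position, so it devoices to [t]. → [tgabkipazeaxlusut].
/gnenixikejbiwwaob/: /b/ is a voiced stop in word-final position, so it devoices to [p]. → [gnenixikejbiwwaop].
/woefurolmaleb/: /b/ is a voiced stop in word-final position, so it devoices to [p]. → [woefurolmalep].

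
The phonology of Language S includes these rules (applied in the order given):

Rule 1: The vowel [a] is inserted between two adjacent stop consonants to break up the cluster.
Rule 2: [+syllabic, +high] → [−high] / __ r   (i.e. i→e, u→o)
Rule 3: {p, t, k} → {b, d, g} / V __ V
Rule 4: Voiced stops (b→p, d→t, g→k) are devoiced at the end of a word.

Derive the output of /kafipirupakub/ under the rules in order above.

kafiberubagup

Rule 1 (stop-cluster a-epenthesis): no segment meets the environment; /kafipirupakub/ is unchanged.
Rule 2 (pre-rhotic lowering): /i/ is a high vowel immediately before /r/, so it lowers to [e]. /kafipirupakub/ → kafiperupakub.
Rule 3 (intervocalic voicing): /p/ is a voiceless stop between vowels /i/ and /e/, so it voices to [b]. /p/ is a voiceless stop between vowels /u/ and /a/, so it voices to [b]. /k/ is a voiceless stop between vowels /a/ and /u/, so it voices to [g]. /kafiperupakub/ → kafiberubagub.
Rule 4 (final devoicing): /b/ is a voiced stop in word-final position, so it devoices to [p]. /kafiberubagub/ → kafiberubagup.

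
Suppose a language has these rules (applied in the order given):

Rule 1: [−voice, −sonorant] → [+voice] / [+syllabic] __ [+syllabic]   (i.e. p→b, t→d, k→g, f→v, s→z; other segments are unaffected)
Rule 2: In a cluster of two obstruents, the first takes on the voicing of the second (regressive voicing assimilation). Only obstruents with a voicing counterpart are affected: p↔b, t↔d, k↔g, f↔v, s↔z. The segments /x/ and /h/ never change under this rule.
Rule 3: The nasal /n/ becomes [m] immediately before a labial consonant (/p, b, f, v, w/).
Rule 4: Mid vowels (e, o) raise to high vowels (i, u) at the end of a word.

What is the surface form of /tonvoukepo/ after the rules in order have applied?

tomvougebu

Rule 1 (intervocalic voicing): /k/ is a voiceless obstruent between vowels /u/ and /e/, so it voices to [g]. /p/ is a voiceless obstruent between vowels /e/ and /o/, so it voices to [b]. /tonvoukepo/ → tonvougebo.
Rule 2 (regressive voicing assimilation): no segment meets the environment; /tonvougebo/ is unchanged.
Rule 3 (nasal place assimilation): /n/ precedes the labial consonant /v/, so it assimilates in place to [m]. /tonvougebo/ → tomvougebo.
Rule 4 (final vowel raising): /o/ is a mid vowel in word-final position, so it raises to [u]. /tomvougebo/ → tomvougebu.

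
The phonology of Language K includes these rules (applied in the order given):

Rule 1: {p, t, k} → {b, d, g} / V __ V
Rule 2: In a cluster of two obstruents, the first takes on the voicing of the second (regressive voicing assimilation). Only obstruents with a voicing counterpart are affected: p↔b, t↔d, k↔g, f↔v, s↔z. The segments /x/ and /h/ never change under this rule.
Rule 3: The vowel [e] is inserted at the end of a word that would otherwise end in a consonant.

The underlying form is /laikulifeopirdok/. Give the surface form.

laigulifeobirdoke

Rule 1 (intervocalic voicing): /k/ is a voiceless stop between vowels /i/ and /u/, so it voices to [g]. /p/ is a voiceless stop between vowels /o/ and /i/, so it voices to [b]. /laikulifeopirdok/ → laigulifeobirdok.
Rule 2 (regressive voicing assimilation): no segment meets the environment; /laigulifeobirdok/ is unchanged.
Rule 3 (final e-epenthesis): the form ends in the consonant /k/, so [e] is inserted word-finally. /laigulifeobirdok/ → laigulifeobirdoke.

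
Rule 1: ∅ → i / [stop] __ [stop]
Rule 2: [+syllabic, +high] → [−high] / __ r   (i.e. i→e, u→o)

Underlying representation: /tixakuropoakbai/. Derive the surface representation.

Rule 1 (stop-cluster i-epenthesis): /k/ and /b/ form a stop–stop cluster, so [i] is inserted between them. /tixakuropoakbai/ → tixakuropoakibai.
Rule 2 (pre-rhotic lowering): /u/ is a high vowel immediately before /r/, so it lowers to [o]. /tixakuropoakibai/ → tixakoropoakibai.

tixakoropoakibai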